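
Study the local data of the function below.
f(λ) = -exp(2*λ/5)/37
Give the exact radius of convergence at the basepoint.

The radius of convergence is infinite.

The factor exp(2*λ/5) is entire and contributes no finite singular point.
The polynomial part has no poles.
No finite singular points: the Taylor series at 0 converges everywhere.


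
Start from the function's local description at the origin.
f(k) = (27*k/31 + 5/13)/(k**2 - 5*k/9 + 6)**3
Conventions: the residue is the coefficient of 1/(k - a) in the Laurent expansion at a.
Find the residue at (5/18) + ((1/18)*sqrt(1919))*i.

The residue is -((885735/28197369577)*sqrt(1919))*i.

The factor k**2 - 5*k/9 + 6 splits as (k - a)(k - a') with a = (5/18) + ((1/18)*sqrt(1919))*i, a' = (5/18) - ((1/18)*sqrt(1919))*i. At the order-3 pole a set g(k) = (k - a)^3*f(k) = [27*k/31 + 5/13] / (k - a')^3.
Order-3 pole: residue = g''(a)/2; g''((5/18) + ((1/18)*sqrt(1919))*i) = -((1771470/28197369577)*sqrt(1919))*i, so the residue is -((885735/28197369577)*sqrt(1919))*i.


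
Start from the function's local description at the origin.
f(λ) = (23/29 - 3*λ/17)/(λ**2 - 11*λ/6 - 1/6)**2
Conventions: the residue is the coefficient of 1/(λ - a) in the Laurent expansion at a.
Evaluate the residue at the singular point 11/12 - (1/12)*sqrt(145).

The factor λ**2 - 11*λ/6 - 1/6 splits as (λ - a)(λ - a') with a = 11/12 - (1/12)*sqrt(145), a' = 11/12 + (1/12)*sqrt(145). At the order-2 pole a set g(λ) = (λ - a)^2*f(λ) = [23/29 - 3*λ/17] / (λ - a')^2.
Order-2 pole: residue = g'(a); g'(11/12 - (1/12)*sqrt(145)) = (26892/2073065)*sqrt(145), so the residue is (26892/2073065)*sqrt(145).

The residue is (26892/2073065)*sqrt(145).


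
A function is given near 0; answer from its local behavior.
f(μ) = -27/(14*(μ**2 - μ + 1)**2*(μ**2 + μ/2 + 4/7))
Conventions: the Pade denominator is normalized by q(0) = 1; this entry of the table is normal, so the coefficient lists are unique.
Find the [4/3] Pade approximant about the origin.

The Pade approximant has numerator coefficients [-27/8, 293301/13232, 29727/827, -288387/13232, -353565/6616]; denominator coefficients [1, -50895/6616, -3465/13232, -27381/6616].

Taylor coefficients needed (expand at 0): a_0 = -27/8, a_1 = -243/64, a_2 = 2997/512, a_3 = 33885/4096, a_4 = -130491/32768, a_5 = -1112211/262144, a_6 = 1166805/2097152, a_7 = -223338627/16777216.
Write the denominator as Q(μ) = 1 + q1*μ + q2*μ^2 + q3*μ^3. Requiring Q*f - P = O(μ^8) with deg P <= 4 kills the coefficients of μ^5..μ^7 in Q*f:
  μ^5: a_5 + q1*a_4 + q2*a_3 + q3*a_2 = 0, i.e. -1112211/262144 + (-130491/32768)*q1 + (33885/4096)*q2 + (2997/512)*q3 = 0.
  μ^6: a_6 + q1*a_5 + q2*a_4 + q3*a_3 = 0, i.e. 1166805/2097152 + (-1112211/262144)*q1 + (-130491/32768)*q2 + (33885/4096)*q3 = 0.
  μ^7: a_7 + q1*a_6 + q2*a_5 + q3*a_4 = 0, i.e. -223338627/16777216 + (1166805/2097152)*q1 + (-1112211/262144)*q2 + (-130491/32768)*q3 = 0.
Solving this linear system: q1 = -50895/6616, q2 = -3465/13232, q3 = -27381/6616.
The numerator is Q*f truncated at degree 4: P0 = a_0 = -27/8; P1 = a_1 + q1*a_0 = 293301/13232; P2 = a_2 + q1*a_1 + q2*a_0 = 29727/827; P3 = a_3 + q1*a_2 + q2*a_1 + q3*a_0 = -288387/13232; P4 = a_4 + q1*a_3 + q2*a_2 + q3*a_1 = -353565/6616.


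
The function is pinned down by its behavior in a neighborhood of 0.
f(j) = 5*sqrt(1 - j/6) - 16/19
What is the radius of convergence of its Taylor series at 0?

Branch term (5)*sqrt(1 - j/(6)): its argument vanishes at j = 6, a square-root branch point, modulus 6.
The radius of convergence is the smallest modulus among the singular points: 6.

The radius of convergence is 6.


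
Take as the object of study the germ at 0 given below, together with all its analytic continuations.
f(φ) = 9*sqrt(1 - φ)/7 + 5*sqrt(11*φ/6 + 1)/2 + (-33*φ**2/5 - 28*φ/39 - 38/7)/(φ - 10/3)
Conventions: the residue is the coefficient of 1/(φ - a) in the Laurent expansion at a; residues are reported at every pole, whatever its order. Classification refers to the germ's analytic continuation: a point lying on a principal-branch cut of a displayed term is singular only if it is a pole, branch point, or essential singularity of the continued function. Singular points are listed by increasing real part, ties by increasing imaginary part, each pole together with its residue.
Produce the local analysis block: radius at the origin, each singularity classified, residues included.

Denominator factor (φ - 10/3): pole of order 1 at 10/3, modulus 10/3.
Branch term (5/2)*sqrt(1 - φ/(-6/11)): its argument vanishes at φ = -6/11, a square-root branch point, modulus 6/11.
Branch term (9/7)*sqrt(1 - φ/(1)): its argument vanishes at φ = 1, a square-root branch point, modulus 1.
The radius of convergence is the smallest modulus among the singular points: 6/11.
The branch terms are analytic at 10/3 and contribute nothing to the residue; only the rational part matters.
At the order-1 pole 10/3 set g(φ) = (φ - (10/3))*(rational part) = -33*φ**2/5 - 28*φ/39 - 38/7.
Simple pole: residue = g(a) at a = 10/3, which is -66466/819.
List the singular points by increasing real part (a conjugate pair: the negative imaginary part first).

Radius of convergence at 0: 6/11.
At -6/11: an algebraic (square-root) branch point.
At 1: an algebraic (square-root) branch point.
At 10/3: a pole of order 1; residue -66466/819.


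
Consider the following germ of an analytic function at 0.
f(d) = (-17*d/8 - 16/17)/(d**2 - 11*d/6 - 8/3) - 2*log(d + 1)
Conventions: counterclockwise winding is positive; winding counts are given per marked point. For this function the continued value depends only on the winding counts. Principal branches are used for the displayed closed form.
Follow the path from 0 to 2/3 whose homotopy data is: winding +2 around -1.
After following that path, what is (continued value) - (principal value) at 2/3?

The rational part is single-valued and drops out of the difference; each branch term changes only by its own monodromy.
(-2)*log(1 - d/(-1)): each positive loop around -1 adds 2*pi*i to the log, so winding +2 contributes (-2)*(2)*2*pi*i = -(8)*pi*i.
Summing the contributions at d = 2/3 gives -(8)*pi*i.

Continued minus principal equals -(8)*pi*i.


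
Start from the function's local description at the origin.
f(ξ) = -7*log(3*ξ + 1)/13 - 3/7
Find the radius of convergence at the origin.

Branch term (-7/13)*log(1 - ξ/(-1/3)): its argument vanishes at ξ = -1/3, a logarithmic branch point, modulus 1/3.
The radius of convergence is the smallest modulus among the singular points: 1/3.

The radius of convergence is 1/3.


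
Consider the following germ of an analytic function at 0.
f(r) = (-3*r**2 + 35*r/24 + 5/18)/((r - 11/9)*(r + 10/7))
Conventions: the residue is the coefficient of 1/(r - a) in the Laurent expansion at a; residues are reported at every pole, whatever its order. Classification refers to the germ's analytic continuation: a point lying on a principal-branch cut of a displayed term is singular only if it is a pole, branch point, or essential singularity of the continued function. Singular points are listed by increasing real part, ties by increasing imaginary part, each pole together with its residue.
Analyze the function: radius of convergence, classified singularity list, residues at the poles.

Radius of convergence at 0: 11/9.
At -10/7: a pole of order 1; residue 13985/4676.
At 11/9: a pole of order 1; residue -3661/4008.

Denominator factor (r + 10/7): pole of order 1 at -10/7, modulus 10/7.
Denominator factor (r - 11/9): pole of order 1 at 11/9, modulus 11/9.
The radius of convergence is the smallest modulus among the singular points: 11/9.
At the order-1 pole -10/7 set g(r) = (r - (-10/7))*f(r) = (-3*r**2 + 35*r/24 + 5/18)/(r - 11/9).
Simple pole: residue = g(a) at a = -10/7, which is 13985/4676.
At the order-1 pole 11/9 set g(r) = (r - (11/9))*f(r) = (-3*r**2 + 35*r/24 + 5/18)/(r + 10/7).
Simple pole: residue = g(a) at a = 11/9, which is -3661/4008.
List the singular points by increasing real part (a conjugate pair: the negative imaginary part first).


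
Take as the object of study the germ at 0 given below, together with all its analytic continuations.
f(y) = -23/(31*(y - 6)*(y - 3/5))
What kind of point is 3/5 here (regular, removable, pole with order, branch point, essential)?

The denominator factor y - 3/5 vanishes at 3/5 and appears to the power 1; the numerator there equals -23/31, nonzero, and no other factor vanishes.
Hence a pole whose order is the multiplicity, 1.

The point is a pole of order 1.


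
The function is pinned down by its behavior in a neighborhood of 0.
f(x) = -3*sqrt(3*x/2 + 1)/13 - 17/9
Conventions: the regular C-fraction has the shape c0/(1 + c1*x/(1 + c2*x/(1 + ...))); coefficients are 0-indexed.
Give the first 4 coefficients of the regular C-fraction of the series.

Taylor coefficients (expand at 0): a_0 = -248/117, a_1 = -9/52, a_2 = 27/416, a_3 = -81/1664.
c0 = a_0 = -248/117. Peel one level at a time: if S = 1 + c*x/S' with S'(0) = 1, then c is the x-coefficient of S and S' = c*x/(S - 1).
S_1 = c0/f = 1 + (-81/992)*x + (36693/984064)*x^2 + ...; c1 = -81/992.
S_2 = c1*x/(S_1 - 1) = 1 + (453/992)*x + (-9/64)*x^2 + ...; c2 = 453/992.
S_3 = c2*x/(S_2 - 1) = 1 + (93/302)*x + ...; c3 = 93/302.

The regular C-fraction coefficients are [-248/117, -81/992, 453/992, 93/302].


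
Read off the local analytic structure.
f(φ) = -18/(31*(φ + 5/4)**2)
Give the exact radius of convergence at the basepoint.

Denominator factor (φ + 5/4)^2: pole of order 2 at -5/4, modulus 5/4.
The radius of convergence is the smallest modulus among the singular points: 5/4.

The radius of convergence is 5/4.


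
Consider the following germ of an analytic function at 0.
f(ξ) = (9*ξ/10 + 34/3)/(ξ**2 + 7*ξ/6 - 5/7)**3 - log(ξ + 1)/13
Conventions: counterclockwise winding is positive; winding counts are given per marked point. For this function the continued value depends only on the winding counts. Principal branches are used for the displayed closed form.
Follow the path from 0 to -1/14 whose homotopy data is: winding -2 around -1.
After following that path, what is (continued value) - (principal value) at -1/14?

The rational part is single-valued and drops out of the difference; each branch term changes only by its own monodromy.
(-1/13)*log(1 - ξ/(-1)): each positive loop around -1 adds 2*pi*i to the log, so winding -2 contributes (-1/13)*(-2)*2*pi*i = (4/13)*pi*i.
Summing the contributions at ξ = -1/14 gives (4/13)*pi*i.

Continued minus principal equals (4/13)*pi*i.


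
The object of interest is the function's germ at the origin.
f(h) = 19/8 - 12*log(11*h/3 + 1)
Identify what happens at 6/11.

The point is a regular point.

There is no denominator, hence no pole anywhere.
Branch term log(1 - h/(-3/11)): argument at 6/11 is 3, nonzero, so 6/11 is not its branch point (a point on a principal cut is still regular for the continued germ).
So the germ continues analytically to 6/11.


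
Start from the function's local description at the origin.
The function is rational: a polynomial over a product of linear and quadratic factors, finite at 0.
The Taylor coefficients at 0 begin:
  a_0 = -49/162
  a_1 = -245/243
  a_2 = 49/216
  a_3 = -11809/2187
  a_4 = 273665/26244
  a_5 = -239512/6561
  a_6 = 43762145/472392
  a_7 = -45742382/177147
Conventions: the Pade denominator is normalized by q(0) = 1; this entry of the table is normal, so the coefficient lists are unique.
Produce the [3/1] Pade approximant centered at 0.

The Pade approximant has numerator coefficients [-49/162, -248675/156168, -2417807/1405512, -83682053/16866144]; denominator coefficients [1, 5585/2892].

Taylor coefficients needed (read off): a_0 = -49/162, a_1 = -245/243, a_2 = 49/216, a_3 = -11809/2187, a_4 = 273665/26244.
Write the denominator as Q(d) = 1 + q1*d. Requiring Q*f - P = O(d^5) with deg P <= 3 kills the coefficients of d^4..d^4 in Q*f:
  d^4: a_4 + q1*a_3 = 0, i.e. 273665/26244 + (-11809/2187)*q1 = 0.
Solving this linear system: q1 = 5585/2892.
The numerator is Q*f truncated at degree 3: P0 = a_0 = -49/162; P1 = a_1 + q1*a_0 = -248675/156168; P2 = a_2 + q1*a_1 = -2417807/1405512; P3 = a_3 + q1*a_2 = -83682053/16866144.


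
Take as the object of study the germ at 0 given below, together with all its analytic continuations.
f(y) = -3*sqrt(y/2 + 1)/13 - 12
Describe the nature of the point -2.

The point is an algebraic (square-root) branch point.

The term (-3/13)*sqrt(1 - y/(-2)) has argument 1 - -2/(-2) = 0 at -2: a square-root (algebraic, two-sheeted) branch point; the remaining terms are analytic or single-valued there.


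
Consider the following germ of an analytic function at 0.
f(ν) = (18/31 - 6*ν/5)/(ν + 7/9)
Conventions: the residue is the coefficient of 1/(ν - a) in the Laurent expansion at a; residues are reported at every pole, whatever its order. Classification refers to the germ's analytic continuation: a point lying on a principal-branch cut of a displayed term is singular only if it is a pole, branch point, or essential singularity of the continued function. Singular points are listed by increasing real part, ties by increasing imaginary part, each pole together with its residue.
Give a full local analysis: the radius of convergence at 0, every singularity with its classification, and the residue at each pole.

Denominator factor (ν + 7/9): pole of order 1 at -7/9, modulus 7/9.
The radius of convergence is the smallest modulus among the singular points: 7/9.
At the order-1 pole -7/9 set g(ν) = (ν - (-7/9))*f(ν) = 18/31 - 6*ν/5.
Simple pole: residue = g(a) at a = -7/9, which is 704/465.

Radius of convergence at 0: 7/9.
At -7/9: a pole of order 1; residue 704/465.


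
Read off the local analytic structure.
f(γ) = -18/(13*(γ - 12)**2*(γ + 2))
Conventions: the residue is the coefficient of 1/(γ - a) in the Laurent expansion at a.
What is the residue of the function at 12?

At the order-2 pole 12 set g(γ) = (γ - (12))^2*f(γ) = -18/(13*(γ + 2)).
Order-2 pole: residue = g'(a); g'(12) = 9/1274, so the residue is 9/1274.

The residue is 9/1274.


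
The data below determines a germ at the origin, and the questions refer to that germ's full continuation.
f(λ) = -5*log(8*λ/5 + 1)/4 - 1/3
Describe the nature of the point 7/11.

There is no denominator, hence no pole anywhere.
Branch term log(1 - λ/(-5/8)): argument at 7/11 is 111/55, nonzero, so 7/11 is not its branch point (a point on a principal cut is still regular for the continued germ).
So the germ continues analytically to 7/11.

The point is a regular point.


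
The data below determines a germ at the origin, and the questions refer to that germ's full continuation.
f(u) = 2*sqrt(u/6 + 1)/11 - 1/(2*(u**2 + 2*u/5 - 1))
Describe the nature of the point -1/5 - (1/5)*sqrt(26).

The point is a pole of order 1.

The denominator factor u**2 + 2*u/5 - 1 vanishes at -1/5 - (1/5)*sqrt(26) and appears to the power 1; the numerator there equals -1/2, nonzero, and no other factor vanishes.
The branch terms are analytic at this point.
Hence a pole whose order is the multiplicity, 1.


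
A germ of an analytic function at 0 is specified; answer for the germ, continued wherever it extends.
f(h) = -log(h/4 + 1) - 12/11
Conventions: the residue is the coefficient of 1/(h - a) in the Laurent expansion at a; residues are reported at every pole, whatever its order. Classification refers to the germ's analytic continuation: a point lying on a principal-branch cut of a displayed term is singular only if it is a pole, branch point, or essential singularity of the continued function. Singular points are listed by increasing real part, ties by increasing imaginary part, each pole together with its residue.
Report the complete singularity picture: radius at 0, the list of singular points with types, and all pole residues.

Branch term (-1)*log(1 - h/(-4)): its argument vanishes at h = -4, a logarithmic branch point, modulus 4.
The radius of convergence is the smallest modulus among the singular points: 4.

Radius of convergence at 0: 4.
At -4: a logarithmic branch point.


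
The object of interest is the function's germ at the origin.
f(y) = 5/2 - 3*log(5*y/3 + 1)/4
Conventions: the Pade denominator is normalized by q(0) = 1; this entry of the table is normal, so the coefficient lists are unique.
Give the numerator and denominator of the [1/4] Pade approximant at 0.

Taylor coefficients needed (expand at 0): a_0 = 5/2, a_1 = -5/4, a_2 = 25/24, a_3 = -125/108, a_4 = 625/432, a_5 = -625/324.
Write the denominator as Q(y) = 1 + q1*y + q2*y^2 + q3*y^3 + q4*y^4. Requiring Q*f - P = O(y^6) with deg P <= 1 kills the coefficients of y^2..y^5 in Q*f:
  y^2: a_2 + q1*a_1 + q2*a_0 = 0, i.e. 25/24 + (-5/4)*q1 + (5/2)*q2 = 0.
  y^3: a_3 + q1*a_2 + q2*a_1 + q3*a_0 = 0, i.e. -125/108 + (25/24)*q1 + (-5/4)*q2 + (5/2)*q3 = 0.
  y^4: a_4 + q1*a_3 + q2*a_2 + q3*a_1 + q4*a_0 = 0, i.e. 625/432 + (-125/108)*q1 + (25/24)*q2 + (-5/4)*q3 + (5/2)*q4 = 0.
  y^5: a_5 + q1*a_4 + q2*a_3 + q3*a_2 + q4*a_1 = 0, i.e. -625/324 + (625/432)*q1 + (-125/108)*q2 + (25/24)*q3 + (-5/4)*q4 = 0.
Solving this linear system: q1 = 865/498, q2 = 75/166, q3 = -625/17928, q4 = 2125/107568.
The numerator is Q*f truncated at degree 1: P0 = a_0 = 5/2; P1 = a_1 + q1*a_0 = 770/249.

The Pade approximant has numerator coefficients [5/2, 770/249]; denominator coefficients [1, 865/498, 75/166, -625/17928, 2125/107568].


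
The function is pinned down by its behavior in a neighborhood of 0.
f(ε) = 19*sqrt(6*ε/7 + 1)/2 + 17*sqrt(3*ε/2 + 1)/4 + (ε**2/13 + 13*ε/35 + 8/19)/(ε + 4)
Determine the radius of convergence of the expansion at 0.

Denominator factor (ε + 4): pole of order 1 at -4, modulus 4.
Branch term (19/2)*sqrt(1 - ε/(-7/6)): its argument vanishes at ε = -7/6, a square-root branch point, modulus 7/6.
Branch term (17/4)*sqrt(1 - ε/(-2/3)): its argument vanishes at ε = -2/3, a square-root branch point, modulus 2/3.
The radius of convergence is the smallest modulus among the singular points: 2/3.

The radius of convergence is 2/3.


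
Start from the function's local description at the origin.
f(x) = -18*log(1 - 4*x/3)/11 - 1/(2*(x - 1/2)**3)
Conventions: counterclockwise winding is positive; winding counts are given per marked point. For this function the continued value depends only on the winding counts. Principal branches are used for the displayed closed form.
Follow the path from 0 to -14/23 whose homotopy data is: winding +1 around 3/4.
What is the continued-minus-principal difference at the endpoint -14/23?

The rational part is single-valued and drops out of the difference; each branch term changes only by its own monodromy.
(-18/11)*log(1 - x/(3/4)): each positive loop around 3/4 adds 2*pi*i to the log, so winding +1 contributes (-18/11)*(1)*2*pi*i = -(36/11)*pi*i.
Summing the contributions at x = -14/23 gives -(36/11)*pi*i.

Continued minus principal equals -(36/11)*pi*i.


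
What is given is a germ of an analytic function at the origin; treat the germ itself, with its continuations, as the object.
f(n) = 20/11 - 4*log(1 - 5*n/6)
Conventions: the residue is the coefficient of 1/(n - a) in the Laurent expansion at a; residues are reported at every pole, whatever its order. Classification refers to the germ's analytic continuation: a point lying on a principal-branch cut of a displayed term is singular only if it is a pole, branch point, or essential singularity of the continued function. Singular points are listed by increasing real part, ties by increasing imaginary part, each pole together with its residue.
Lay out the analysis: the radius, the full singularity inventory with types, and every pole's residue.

Radius of convergence at 0: 6/5.
At 6/5: a logarithmic branch point.

Branch term (-4)*log(1 - n/(6/5)): its argument vanishes at n = 6/5, a logarithmic branch point, modulus 6/5.
The radius of convergence is the smallest modulus among the singular points: 6/5.


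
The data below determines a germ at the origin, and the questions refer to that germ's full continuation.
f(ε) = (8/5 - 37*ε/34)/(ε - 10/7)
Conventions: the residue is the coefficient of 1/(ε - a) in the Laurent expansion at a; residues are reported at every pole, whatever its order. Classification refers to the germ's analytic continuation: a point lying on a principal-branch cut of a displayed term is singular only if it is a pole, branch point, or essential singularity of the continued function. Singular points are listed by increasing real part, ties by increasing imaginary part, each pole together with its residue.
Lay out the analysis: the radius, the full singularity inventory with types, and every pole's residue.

Radius of convergence at 0: 10/7.
At 10/7: a pole of order 1; residue 27/595.

Denominator factor (ε - 10/7): pole of order 1 at 10/7, modulus 10/7.
The radius of convergence is the smallest modulus among the singular points: 10/7.
At the order-1 pole 10/7 set g(ε) = (ε - (10/7))*f(ε) = 8/5 - 37*ε/34.
Simple pole: residue = g(a) at a = 10/7, which is 27/595.


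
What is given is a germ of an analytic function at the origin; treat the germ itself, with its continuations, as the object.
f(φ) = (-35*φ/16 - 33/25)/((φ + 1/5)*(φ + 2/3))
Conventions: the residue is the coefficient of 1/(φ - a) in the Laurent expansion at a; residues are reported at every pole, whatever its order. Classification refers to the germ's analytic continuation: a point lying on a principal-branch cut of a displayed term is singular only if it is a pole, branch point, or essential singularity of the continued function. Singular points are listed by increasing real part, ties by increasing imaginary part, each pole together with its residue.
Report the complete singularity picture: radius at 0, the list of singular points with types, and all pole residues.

Radius of convergence at 0: 1/5.
At -2/3: a pole of order 1; residue -83/280.
At -1/5: a pole of order 1; residue -1059/560.

Denominator factor (φ + 2/3): pole of order 1 at -2/3, modulus 2/3.
Denominator factor (φ + 1/5): pole of order 1 at -1/5, modulus 1/5.
The radius of convergence is the smallest modulus among the singular points: 1/5.
At the order-1 pole -2/3 set g(φ) = (φ - (-2/3))*f(φ) = (-35*φ/16 - 33/25)/(φ + 1/5).
Simple pole: residue = g(a) at a = -2/3, which is -83/280.
At the order-1 pole -1/5 set g(φ) = (φ - (-1/5))*f(φ) = (-35*φ/16 - 33/25)/(φ + 2/3).
Simple pole: residue = g(a) at a = -1/5, which is -1059/560.
List the singular points by increasing real part (a conjugate pair: the negative imaginary part first).


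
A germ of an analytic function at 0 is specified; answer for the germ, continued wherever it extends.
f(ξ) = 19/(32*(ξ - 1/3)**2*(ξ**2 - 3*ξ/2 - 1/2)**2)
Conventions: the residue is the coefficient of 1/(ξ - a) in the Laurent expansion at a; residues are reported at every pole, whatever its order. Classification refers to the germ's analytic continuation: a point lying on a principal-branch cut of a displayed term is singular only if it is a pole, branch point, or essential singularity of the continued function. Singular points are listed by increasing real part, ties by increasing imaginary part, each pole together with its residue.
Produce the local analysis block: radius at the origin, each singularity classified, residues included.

Radius of convergence at 0: -3/4 + (1/4)*sqrt(17).
At 3/4 - (1/4)*sqrt(17): a pole of order 2; residue 23085/32768 + (1978299/9469952)*sqrt(17).
At 1/3: a pole of order 2; residue -23085/16384.
At 3/4 + (1/4)*sqrt(17): a pole of order 2; residue 23085/32768 - (1978299/9469952)*sqrt(17).


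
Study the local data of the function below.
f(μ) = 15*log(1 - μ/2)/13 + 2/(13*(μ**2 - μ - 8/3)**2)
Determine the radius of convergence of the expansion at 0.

The radius of convergence is -1/2 + (1/6)*sqrt(105).

Denominator factor (μ**2 - μ - 8/3)^2: discriminant 35/3, real irrational roots 1/2 + (1/6)*sqrt(105) and 1/2 - (1/6)*sqrt(105); poles of order 2, moduli 1/2 + (1/6)*sqrt(105) and -1/2 + (1/6)*sqrt(105).
Branch term (15/13)*log(1 - μ/(2)): its argument vanishes at μ = 2, a logarithmic branch point, modulus 2.
The radius of convergence is the smallest modulus among the singular points: -1/2 + (1/6)*sqrt(105).


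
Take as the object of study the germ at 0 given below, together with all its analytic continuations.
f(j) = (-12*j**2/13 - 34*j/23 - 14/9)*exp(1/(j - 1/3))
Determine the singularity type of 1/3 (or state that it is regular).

The exponent 1/(j - (1/3)) has a pole at 1/3, so exp(1/(j - (1/3))) takes every nonzero value near it: an essential singularity (not a pole of any order).

The point is an essential singularity.


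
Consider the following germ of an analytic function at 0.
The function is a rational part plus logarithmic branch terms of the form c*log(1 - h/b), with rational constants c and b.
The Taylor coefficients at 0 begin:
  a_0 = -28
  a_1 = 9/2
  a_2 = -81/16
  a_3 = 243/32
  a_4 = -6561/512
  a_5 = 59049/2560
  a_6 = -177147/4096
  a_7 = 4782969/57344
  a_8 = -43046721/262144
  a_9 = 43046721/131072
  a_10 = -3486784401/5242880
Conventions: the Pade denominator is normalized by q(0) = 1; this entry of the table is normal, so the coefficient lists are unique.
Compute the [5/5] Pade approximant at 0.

Taylor coefficients needed (read off): a_0 = -28, a_1 = 9/2, a_2 = -81/16, a_3 = 243/32, a_4 = -6561/512, a_5 = 59049/2560, a_6 = -177147/4096, a_7 = 4782969/57344, a_8 = -43046721/262144, a_9 = 43046721/131072, a_10 = -3486784401/5242880.
Write the denominator as Q(h) = 1 + q1*h + q2*h^2 + q3*h^3 + q4*h^4 + q5*h^5. Requiring Q*f - P = O(h^11) with deg P <= 5 kills the coefficients of h^6..h^10 in Q*f:
  h^6: a_6 + q1*a_5 + q2*a_4 + q3*a_3 + q4*a_2 + q5*a_1 = 0, i.e. -177147/4096 + (59049/2560)*q1 + (-6561/512)*q2 + (243/32)*q3 + (-81/16)*q4 + (9/2)*q5 = 0.
  h^7: a_7 + q1*a_6 + q2*a_5 + q3*a_4 + q4*a_3 + q5*a_2 = 0, i.e. 4782969/57344 + (-177147/4096)*q1 + (59049/2560)*q2 + (-6561/512)*q3 + (243/32)*q4 + (-81/16)*q5 = 0.
  h^8: a_8 + q1*a_7 + q2*a_6 + q3*a_5 + q4*a_4 + q5*a_3 = 0, i.e. -43046721/262144 + (4782969/57344)*q1 + (-177147/4096)*q2 + (59049/2560)*q3 + (-6561/512)*q4 + (243/32)*q5 = 0.
  h^9: a_9 + q1*a_8 + q2*a_7 + q3*a_6 + q4*a_5 + q5*a_4 = 0, i.e. 43046721/131072 + (-43046721/262144)*q1 + (4782969/57344)*q2 + (-177147/4096)*q3 + (59049/2560)*q4 + (-6561/512)*q5 = 0.
  h^10: a_10 + q1*a_9 + q2*a_8 + q3*a_7 + q4*a_6 + q5*a_5 = 0, i.e. -3486784401/5242880 + (43046721/131072)*q1 + (-43046721/262144)*q2 + (4782969/57344)*q3 + (-177147/4096)*q4 + (59049/2560)*q5 = 0.
Solving this linear system: q1 = 45/8, q2 = 45/4, q3 = 1215/128, q4 = 10935/3584, q5 = 6561/28672.
The numerator is Q*f truncated at degree 5: P0 = a_0 = -28; P1 = a_1 + q1*a_0 = -153; P2 = a_2 + q1*a_1 + q2*a_0 = -1179/4; P3 = a_3 + q1*a_2 + q2*a_1 + q3*a_0 = -30213/128; P4 = a_4 + q1*a_3 + q2*a_2 + q3*a_1 + q4*a_0 = -35721/512; P5 = a_5 + q1*a_4 + q2*a_3 + q3*a_2 + q4*a_1 + q5*a_0 = -618921/143360.

The Pade approximant has numerator coefficients [-28, -153, -1179/4, -30213/128, -35721/512, -618921/143360]; denominator coefficients [1, 45/8, 45/4, 1215/128, 10935/3584, 6561/28672].


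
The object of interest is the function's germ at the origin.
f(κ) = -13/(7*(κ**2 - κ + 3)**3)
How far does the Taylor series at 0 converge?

Denominator factor (κ**2 - κ + 3)^3: discriminant -11, complex-conjugate roots (1/2) + ((1/2)*sqrt(11))*i and (1/2) - ((1/2)*sqrt(11))*i; poles of order 3, moduli sqrt(3) and sqrt(3).
The radius of convergence is the smallest modulus among the singular points: sqrt(3).

The radius of convergence is sqrt(3).


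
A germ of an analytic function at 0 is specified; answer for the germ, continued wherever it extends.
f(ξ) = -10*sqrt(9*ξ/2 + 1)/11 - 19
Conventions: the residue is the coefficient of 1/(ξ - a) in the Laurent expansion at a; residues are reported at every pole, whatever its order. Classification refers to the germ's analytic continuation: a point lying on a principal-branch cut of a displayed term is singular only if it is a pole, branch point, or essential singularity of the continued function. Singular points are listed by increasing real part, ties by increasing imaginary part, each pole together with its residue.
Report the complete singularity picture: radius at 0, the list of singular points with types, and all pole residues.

Branch term (-10/11)*sqrt(1 - ξ/(-2/9)): its argument vanishes at ξ = -2/9, a square-root branch point, modulus 2/9.
The radius of convergence is the smallest modulus among the singular points: 2/9.

Radius of convergence at 0: 2/9.
At -2/9: an algebraic (square-root) branch point.


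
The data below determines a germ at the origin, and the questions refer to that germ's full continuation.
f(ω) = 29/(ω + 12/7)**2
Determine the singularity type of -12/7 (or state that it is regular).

The point is a pole of order 2.

The denominator factor ω + 12/7 vanishes at -12/7 and appears to the power 2; the numerator there equals 29, nonzero, and no other factor vanishes.
Hence a pole whose order is the multiplicity, 2.


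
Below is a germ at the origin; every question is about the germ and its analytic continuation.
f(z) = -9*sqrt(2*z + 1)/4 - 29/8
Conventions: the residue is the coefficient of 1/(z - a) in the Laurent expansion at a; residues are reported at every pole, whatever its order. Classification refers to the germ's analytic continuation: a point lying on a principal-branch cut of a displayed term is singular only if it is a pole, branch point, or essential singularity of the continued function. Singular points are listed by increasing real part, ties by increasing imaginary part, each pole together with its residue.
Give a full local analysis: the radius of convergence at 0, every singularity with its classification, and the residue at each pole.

Branch term (-9/4)*sqrt(1 - z/(-1/2)): its argument vanishes at z = -1/2, a square-root branch point, modulus 1/2.
The radius of convergence is the smallest modulus among the singular points: 1/2.

Radius of convergence at 0: 1/2.
At -1/2: an algebraic (square-root) branch point.


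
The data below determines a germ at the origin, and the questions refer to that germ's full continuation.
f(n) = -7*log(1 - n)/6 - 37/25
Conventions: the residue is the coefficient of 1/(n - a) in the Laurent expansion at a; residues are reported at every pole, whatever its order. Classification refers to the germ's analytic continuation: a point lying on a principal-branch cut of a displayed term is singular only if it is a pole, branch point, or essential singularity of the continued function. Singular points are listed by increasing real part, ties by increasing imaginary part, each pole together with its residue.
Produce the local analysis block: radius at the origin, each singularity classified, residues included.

Branch term (-7/6)*log(1 - n/(1)): its argument vanishes at n = 1, a logarithmic branch point, modulus 1.
The radius of convergence is the smallest modulus among the singular points: 1.

Radius of convergence at 0: 1.
At 1: a logarithmic branch point.


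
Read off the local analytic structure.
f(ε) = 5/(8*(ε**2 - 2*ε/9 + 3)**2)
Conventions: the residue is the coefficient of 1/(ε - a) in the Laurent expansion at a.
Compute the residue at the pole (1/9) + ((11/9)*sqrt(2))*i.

The residue is -((3645/170368)*sqrt(2))*i.

The factor ε**2 - 2*ε/9 + 3 splits as (ε - a)(ε - a') with a = (1/9) + ((11/9)*sqrt(2))*i, a' = (1/9) - ((11/9)*sqrt(2))*i. At the order-2 pole a set g(ε) = (ε - a)^2*f(ε) = [5/8] / (ε - a')^2.
Order-2 pole: residue = g'(a); g'((1/9) + ((11/9)*sqrt(2))*i) = -((3645/170368)*sqrt(2))*i, so the residue is -((3645/170368)*sqrt(2))*i.


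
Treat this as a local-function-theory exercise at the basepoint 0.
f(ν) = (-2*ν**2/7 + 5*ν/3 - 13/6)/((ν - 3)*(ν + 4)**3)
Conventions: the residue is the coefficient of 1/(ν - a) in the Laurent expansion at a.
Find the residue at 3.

At the order-1 pole 3 set g(ν) = (ν - (3))*f(ν) = (-2*ν**2/7 + 5*ν/3 - 13/6)/(ν + 4)**3.
Simple pole: residue = g(a) at a = 3, which is 11/14406.

The residue is 11/14406.


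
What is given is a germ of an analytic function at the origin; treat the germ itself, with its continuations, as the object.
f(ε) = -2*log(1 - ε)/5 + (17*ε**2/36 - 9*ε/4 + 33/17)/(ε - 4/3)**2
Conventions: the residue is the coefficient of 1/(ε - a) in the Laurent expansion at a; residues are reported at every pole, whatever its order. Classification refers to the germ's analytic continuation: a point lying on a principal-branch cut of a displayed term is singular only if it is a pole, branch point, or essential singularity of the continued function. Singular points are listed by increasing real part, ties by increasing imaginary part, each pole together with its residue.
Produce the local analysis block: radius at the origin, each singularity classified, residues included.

Radius of convergence at 0: 1.
At 1: a logarithmic branch point.
At 4/3: a pole of order 2; residue -107/108.

Denominator factor (ε - 4/3)^2: pole of order 2 at 4/3, modulus 4/3.
Branch term (-2/5)*log(1 - ε/(1)): its argument vanishes at ε = 1, a logarithmic branch point, modulus 1.
The radius of convergence is the smallest modulus among the singular points: 1.
The branch term is analytic at 4/3 and contributes nothing to the residue; only the rational part matters.
At the order-2 pole 4/3 set g(ε) = (ε - (4/3))^2*(rational part) = 17*ε**2/36 - 9*ε/4 + 33/17.
Order-2 pole: residue = g'(a); g'(4/3) = -107/108, so the residue is -107/108.
List the singular points by increasing real part (a conjugate pair: the negative imaginary part first).


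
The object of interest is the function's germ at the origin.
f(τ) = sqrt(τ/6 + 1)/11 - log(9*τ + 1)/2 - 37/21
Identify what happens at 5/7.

There is no denominator, hence no pole anywhere.
Branch term log(1 - τ/(-1/9)): argument at 5/7 is 52/7, nonzero, so 5/7 is not its branch point (a point on a principal cut is still regular for the continued germ).
Branch term sqrt(1 - τ/(-6)): argument at 5/7 is 47/42, nonzero, so 5/7 is not its branch point (a point on a principal cut is still regular for the continued germ).
So the germ continues analytically to 5/7.

The point is a regular point.


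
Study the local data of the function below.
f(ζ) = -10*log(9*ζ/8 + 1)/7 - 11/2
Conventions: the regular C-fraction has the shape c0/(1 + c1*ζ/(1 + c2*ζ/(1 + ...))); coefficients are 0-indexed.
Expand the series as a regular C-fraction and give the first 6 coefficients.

The regular C-fraction coefficients are [-11/2, -45/154, 1053/1232, 77/624, 137/312, 1053/5480].

Taylor coefficients (expand at 0): a_0 = -11/2, a_1 = -45/28, a_2 = 405/448, a_3 = -1215/1792, a_4 = 32805/57344, a_5 = -59049/114688.
c0 = a_0 = -11/2. Peel one level at a time: if S = 1 + c*ζ/S' with S'(0) = 1, then c is the ζ-coefficient of S and S' = c*ζ/(S - 1).
S_1 = c0/f = 1 + (-45/154)*ζ + (47385/189728)*ζ^2 + ...; c1 = -45/154.
S_2 = c1*ζ/(S_1 - 1) = 1 + (1053/1232)*ζ + (-27/256)*ζ^2 + ...; c2 = 1053/1232.
S_3 = c2*ζ/(S_2 - 1) = 1 + (77/624)*ζ + (-10549/194688)*ζ^2 + ...; c3 = 77/624.
S_4 = c3*ζ/(S_3 - 1) = 1 + (137/312)*ζ + (-27/320)*ζ^2 + ...; c4 = 137/312.
S_5 = c4*ζ/(S_4 - 1) = 1 + (1053/5480)*ζ + ...; c5 = 1053/5480.


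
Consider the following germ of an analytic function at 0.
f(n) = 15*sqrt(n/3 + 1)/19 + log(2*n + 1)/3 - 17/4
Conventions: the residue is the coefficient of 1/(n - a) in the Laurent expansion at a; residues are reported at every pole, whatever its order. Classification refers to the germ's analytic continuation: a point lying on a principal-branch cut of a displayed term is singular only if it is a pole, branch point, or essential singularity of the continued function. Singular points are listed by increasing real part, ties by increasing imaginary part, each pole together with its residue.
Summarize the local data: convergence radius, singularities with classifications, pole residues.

Radius of convergence at 0: 1/2.
At -3: an algebraic (square-root) branch point.
At -1/2: a logarithmic branch point.

Branch term (15/19)*sqrt(1 - n/(-3)): its argument vanishes at n = -3, a square-root branch point, modulus 3.
Branch term (1/3)*log(1 - n/(-1/2)): its argument vanishes at n = -1/2, a logarithmic branch point, modulus 1/2.
The radius of convergence is the smallest modulus among the singular points: 1/2.
List the singular points by increasing real part (a conjugate pair: the negative imaginary part first).


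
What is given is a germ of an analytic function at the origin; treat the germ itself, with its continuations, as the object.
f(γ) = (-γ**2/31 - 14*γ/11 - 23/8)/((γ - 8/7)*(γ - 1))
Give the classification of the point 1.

The point is a pole of order 1.

The denominator factor γ - 1 vanishes at 1 and appears to the power 1; the numerator there equals -11403/2728, nonzero, and no other factor vanishes.
Hence a pole whose order is the multiplicity, 1.


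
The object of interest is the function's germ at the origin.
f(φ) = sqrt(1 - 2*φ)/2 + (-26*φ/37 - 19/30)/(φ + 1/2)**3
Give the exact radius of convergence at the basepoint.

The radius of convergence is 1/2.

Denominator factor (φ + 1/2)^3: pole of order 3 at -1/2, modulus 1/2.
Branch term (1/2)*sqrt(1 - φ/(1/2)): its argument vanishes at φ = 1/2, a square-root branch point, modulus 1/2.
The radius of convergence is the smallest modulus among the singular points: 1/2.


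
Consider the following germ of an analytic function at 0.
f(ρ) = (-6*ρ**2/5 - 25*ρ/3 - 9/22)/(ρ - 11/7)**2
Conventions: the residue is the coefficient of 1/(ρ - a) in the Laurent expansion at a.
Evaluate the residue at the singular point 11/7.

The residue is -1271/105.

At the order-2 pole 11/7 set g(ρ) = (ρ - (11/7))^2*f(ρ) = -6*ρ**2/5 - 25*ρ/3 - 9/22.
Order-2 pole: residue = g'(a); g'(11/7) = -1271/105, so the residue is -1271/105.


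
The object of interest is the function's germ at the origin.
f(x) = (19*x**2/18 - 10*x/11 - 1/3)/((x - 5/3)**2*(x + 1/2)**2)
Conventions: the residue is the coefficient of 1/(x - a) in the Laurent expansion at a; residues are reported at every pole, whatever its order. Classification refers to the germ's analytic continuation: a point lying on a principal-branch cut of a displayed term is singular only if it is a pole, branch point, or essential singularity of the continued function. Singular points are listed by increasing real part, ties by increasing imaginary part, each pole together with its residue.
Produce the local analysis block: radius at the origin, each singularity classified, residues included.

Radius of convergence at 0: 1/2.
At -1/2: a pole of order 2; residue -8284/24167.
At 5/3: a pole of order 2; residue 8284/24167.

Denominator factor (x - 5/3)^2: pole of order 2 at 5/3, modulus 5/3.
Denominator factor (x + 1/2)^2: pole of order 2 at -1/2, modulus 1/2.
The radius of convergence is the smallest modulus among the singular points: 1/2.
At the order-2 pole -1/2 set g(x) = (x - (-1/2))^2*f(x) = (19*x**2/18 - 10*x/11 - 1/3)/(x - 5/3)**2.
Order-2 pole: residue = g'(a); g'(-1/2) = -8284/24167, so the residue is -8284/24167.
At the order-2 pole 5/3 set g(x) = (x - (5/3))^2*f(x) = (19*x**2/18 - 10*x/11 - 1/3)/(x + 1/2)**2.
Order-2 pole: residue = g'(a); g'(5/3) = 8284/24167, so the residue is 8284/24167.
List the singular points by increasing real part (a conjugate pair: the negative imaginary part first).


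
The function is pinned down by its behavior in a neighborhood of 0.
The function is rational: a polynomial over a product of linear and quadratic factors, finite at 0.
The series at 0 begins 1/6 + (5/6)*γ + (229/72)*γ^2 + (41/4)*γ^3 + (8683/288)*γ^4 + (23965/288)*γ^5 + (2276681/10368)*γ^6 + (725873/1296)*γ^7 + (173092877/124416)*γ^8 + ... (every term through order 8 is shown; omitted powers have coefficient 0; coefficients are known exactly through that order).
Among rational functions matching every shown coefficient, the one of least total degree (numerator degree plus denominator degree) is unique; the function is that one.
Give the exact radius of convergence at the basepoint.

No rational of total degree below 7 reproduces all 9 coefficients; solving the [0/7] Pade equations on them gives f(γ) = -3/(4*(γ - 1/2)**3*(γ**2 - 3*γ - 6)**2), whose expansion matches every shown term.
Denominator factor (γ - 1/2)^3: pole of order 3 at 1/2, modulus 1/2.
Denominator factor (γ**2 - 3*γ - 6)^2: discriminant 33, real irrational roots 3/2 + (1/2)*sqrt(33) and 3/2 - (1/2)*sqrt(33); poles of order 2, moduli 3/2 + (1/2)*sqrt(33) and -3/2 + (1/2)*sqrt(33).
The radius of convergence is the smallest modulus among the singular points: 1/2.

The radius of convergence is 1/2.
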